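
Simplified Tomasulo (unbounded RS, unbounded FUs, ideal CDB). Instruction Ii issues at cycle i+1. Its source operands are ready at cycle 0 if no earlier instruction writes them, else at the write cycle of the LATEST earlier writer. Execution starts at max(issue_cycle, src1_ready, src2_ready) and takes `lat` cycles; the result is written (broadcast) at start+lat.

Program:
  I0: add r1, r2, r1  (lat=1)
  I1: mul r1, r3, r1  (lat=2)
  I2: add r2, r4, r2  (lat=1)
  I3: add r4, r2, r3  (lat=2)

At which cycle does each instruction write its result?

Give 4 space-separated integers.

I0 add r1: issue@1 deps=(None,None) exec_start@1 write@2
I1 mul r1: issue@2 deps=(None,0) exec_start@2 write@4
I2 add r2: issue@3 deps=(None,None) exec_start@3 write@4
I3 add r4: issue@4 deps=(2,None) exec_start@4 write@6

Answer: 2 4 4 6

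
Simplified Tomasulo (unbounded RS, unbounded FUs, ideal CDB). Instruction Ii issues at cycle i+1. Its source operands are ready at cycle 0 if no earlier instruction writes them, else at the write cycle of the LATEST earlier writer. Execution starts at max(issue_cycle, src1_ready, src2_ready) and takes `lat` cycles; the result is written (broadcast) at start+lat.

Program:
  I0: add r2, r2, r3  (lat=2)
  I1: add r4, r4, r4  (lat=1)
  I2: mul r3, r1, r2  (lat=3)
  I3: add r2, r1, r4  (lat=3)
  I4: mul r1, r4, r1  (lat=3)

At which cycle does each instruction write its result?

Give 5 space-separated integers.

I0 add r2: issue@1 deps=(None,None) exec_start@1 write@3
I1 add r4: issue@2 deps=(None,None) exec_start@2 write@3
I2 mul r3: issue@3 deps=(None,0) exec_start@3 write@6
I3 add r2: issue@4 deps=(None,1) exec_start@4 write@7
I4 mul r1: issue@5 deps=(1,None) exec_start@5 write@8

Answer: 3 3 6 7 8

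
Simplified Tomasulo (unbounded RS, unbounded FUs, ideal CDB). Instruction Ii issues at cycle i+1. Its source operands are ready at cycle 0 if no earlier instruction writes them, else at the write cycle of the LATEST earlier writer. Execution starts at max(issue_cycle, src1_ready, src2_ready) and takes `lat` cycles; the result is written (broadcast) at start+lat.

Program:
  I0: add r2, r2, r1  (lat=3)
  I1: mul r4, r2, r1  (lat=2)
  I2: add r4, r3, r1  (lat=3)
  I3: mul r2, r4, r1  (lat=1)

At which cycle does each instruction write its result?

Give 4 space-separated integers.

I0 add r2: issue@1 deps=(None,None) exec_start@1 write@4
I1 mul r4: issue@2 deps=(0,None) exec_start@4 write@6
I2 add r4: issue@3 deps=(None,None) exec_start@3 write@6
I3 mul r2: issue@4 deps=(2,None) exec_start@6 write@7

Answer: 4 6 6 7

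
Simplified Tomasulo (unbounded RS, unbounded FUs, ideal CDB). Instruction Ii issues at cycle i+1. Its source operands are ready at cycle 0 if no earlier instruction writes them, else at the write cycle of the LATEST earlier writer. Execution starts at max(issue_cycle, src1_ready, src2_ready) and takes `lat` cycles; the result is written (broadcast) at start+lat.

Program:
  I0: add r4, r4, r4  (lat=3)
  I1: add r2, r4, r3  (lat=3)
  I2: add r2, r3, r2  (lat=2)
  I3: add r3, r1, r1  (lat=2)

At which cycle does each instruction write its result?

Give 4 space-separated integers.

I0 add r4: issue@1 deps=(None,None) exec_start@1 write@4
I1 add r2: issue@2 deps=(0,None) exec_start@4 write@7
I2 add r2: issue@3 deps=(None,1) exec_start@7 write@9
I3 add r3: issue@4 deps=(None,None) exec_start@4 write@6

Answer: 4 7 9 6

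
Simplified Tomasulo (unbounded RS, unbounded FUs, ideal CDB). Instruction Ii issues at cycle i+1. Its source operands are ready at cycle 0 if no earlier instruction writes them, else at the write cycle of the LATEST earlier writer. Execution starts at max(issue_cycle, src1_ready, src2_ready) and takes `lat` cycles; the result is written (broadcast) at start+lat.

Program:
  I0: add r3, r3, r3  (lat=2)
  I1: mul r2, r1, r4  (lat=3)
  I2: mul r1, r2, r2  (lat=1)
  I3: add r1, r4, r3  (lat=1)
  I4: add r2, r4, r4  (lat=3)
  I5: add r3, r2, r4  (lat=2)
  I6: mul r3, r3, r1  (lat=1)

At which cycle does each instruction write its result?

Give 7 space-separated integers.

I0 add r3: issue@1 deps=(None,None) exec_start@1 write@3
I1 mul r2: issue@2 deps=(None,None) exec_start@2 write@5
I2 mul r1: issue@3 deps=(1,1) exec_start@5 write@6
I3 add r1: issue@4 deps=(None,0) exec_start@4 write@5
I4 add r2: issue@5 deps=(None,None) exec_start@5 write@8
I5 add r3: issue@6 deps=(4,None) exec_start@8 write@10
I6 mul r3: issue@7 deps=(5,3) exec_start@10 write@11

Answer: 3 5 6 5 8 10 11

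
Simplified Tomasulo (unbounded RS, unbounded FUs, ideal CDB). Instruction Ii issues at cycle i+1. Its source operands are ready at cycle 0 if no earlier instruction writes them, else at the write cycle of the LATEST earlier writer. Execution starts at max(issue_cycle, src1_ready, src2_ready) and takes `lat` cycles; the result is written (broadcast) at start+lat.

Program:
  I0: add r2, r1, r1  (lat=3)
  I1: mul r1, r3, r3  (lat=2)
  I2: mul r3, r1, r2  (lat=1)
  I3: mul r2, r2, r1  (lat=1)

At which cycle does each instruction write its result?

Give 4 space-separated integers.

Answer: 4 4 5 5

Derivation:
I0 add r2: issue@1 deps=(None,None) exec_start@1 write@4
I1 mul r1: issue@2 deps=(None,None) exec_start@2 write@4
I2 mul r3: issue@3 deps=(1,0) exec_start@4 write@5
I3 mul r2: issue@4 deps=(0,1) exec_start@4 write@5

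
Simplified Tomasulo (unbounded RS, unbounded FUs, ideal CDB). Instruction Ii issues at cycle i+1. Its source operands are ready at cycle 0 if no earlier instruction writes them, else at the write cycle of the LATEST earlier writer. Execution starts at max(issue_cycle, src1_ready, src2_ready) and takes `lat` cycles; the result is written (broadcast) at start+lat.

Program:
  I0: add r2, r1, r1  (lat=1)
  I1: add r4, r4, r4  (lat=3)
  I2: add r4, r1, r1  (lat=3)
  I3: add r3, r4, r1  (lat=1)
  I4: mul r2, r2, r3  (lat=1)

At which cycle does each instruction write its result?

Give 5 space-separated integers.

I0 add r2: issue@1 deps=(None,None) exec_start@1 write@2
I1 add r4: issue@2 deps=(None,None) exec_start@2 write@5
I2 add r4: issue@3 deps=(None,None) exec_start@3 write@6
I3 add r3: issue@4 deps=(2,None) exec_start@6 write@7
I4 mul r2: issue@5 deps=(0,3) exec_start@7 write@8

Answer: 2 5 6 7 8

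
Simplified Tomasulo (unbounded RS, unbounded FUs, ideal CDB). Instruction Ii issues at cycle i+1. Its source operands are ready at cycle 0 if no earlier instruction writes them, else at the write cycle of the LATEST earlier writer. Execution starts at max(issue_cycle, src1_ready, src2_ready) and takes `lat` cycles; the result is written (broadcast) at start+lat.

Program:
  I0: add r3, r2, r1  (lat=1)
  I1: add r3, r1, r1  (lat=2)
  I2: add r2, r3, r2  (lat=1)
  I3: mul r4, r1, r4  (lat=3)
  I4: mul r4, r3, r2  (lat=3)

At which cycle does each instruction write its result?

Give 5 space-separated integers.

Answer: 2 4 5 7 8

Derivation:
I0 add r3: issue@1 deps=(None,None) exec_start@1 write@2
I1 add r3: issue@2 deps=(None,None) exec_start@2 write@4
I2 add r2: issue@3 deps=(1,None) exec_start@4 write@5
I3 mul r4: issue@4 deps=(None,None) exec_start@4 write@7
I4 mul r4: issue@5 deps=(1,2) exec_start@5 write@8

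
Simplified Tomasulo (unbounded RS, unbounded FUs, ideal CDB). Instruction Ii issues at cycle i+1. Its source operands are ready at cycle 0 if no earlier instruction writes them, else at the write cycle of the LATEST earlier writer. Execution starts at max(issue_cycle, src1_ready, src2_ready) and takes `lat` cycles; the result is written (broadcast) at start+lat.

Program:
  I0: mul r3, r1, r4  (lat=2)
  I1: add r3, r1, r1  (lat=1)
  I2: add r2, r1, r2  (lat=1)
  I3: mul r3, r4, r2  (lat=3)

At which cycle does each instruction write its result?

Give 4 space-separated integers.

I0 mul r3: issue@1 deps=(None,None) exec_start@1 write@3
I1 add r3: issue@2 deps=(None,None) exec_start@2 write@3
I2 add r2: issue@3 deps=(None,None) exec_start@3 write@4
I3 mul r3: issue@4 deps=(None,2) exec_start@4 write@7

Answer: 3 3 4 7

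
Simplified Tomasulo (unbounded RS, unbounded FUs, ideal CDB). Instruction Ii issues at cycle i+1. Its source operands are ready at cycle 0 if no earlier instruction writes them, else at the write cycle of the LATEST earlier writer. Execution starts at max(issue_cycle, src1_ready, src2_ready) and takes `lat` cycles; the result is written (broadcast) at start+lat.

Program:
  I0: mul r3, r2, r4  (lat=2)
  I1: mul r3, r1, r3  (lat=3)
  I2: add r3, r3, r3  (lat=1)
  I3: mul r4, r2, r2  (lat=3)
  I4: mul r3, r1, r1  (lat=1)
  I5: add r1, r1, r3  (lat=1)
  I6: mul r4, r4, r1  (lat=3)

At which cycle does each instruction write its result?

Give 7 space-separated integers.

Answer: 3 6 7 7 6 7 10

Derivation:
I0 mul r3: issue@1 deps=(None,None) exec_start@1 write@3
I1 mul r3: issue@2 deps=(None,0) exec_start@3 write@6
I2 add r3: issue@3 deps=(1,1) exec_start@6 write@7
I3 mul r4: issue@4 deps=(None,None) exec_start@4 write@7
I4 mul r3: issue@5 deps=(None,None) exec_start@5 write@6
I5 add r1: issue@6 deps=(None,4) exec_start@6 write@7
I6 mul r4: issue@7 deps=(3,5) exec_start@7 write@10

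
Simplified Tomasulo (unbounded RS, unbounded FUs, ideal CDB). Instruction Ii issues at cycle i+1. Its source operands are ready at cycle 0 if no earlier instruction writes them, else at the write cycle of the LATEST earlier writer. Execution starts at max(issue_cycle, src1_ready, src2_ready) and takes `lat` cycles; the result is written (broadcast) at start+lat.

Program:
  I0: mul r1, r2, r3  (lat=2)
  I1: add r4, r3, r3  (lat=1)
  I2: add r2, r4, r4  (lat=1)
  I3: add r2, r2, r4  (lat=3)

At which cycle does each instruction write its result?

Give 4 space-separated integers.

I0 mul r1: issue@1 deps=(None,None) exec_start@1 write@3
I1 add r4: issue@2 deps=(None,None) exec_start@2 write@3
I2 add r2: issue@3 deps=(1,1) exec_start@3 write@4
I3 add r2: issue@4 deps=(2,1) exec_start@4 write@7

Answer: 3 3 4 7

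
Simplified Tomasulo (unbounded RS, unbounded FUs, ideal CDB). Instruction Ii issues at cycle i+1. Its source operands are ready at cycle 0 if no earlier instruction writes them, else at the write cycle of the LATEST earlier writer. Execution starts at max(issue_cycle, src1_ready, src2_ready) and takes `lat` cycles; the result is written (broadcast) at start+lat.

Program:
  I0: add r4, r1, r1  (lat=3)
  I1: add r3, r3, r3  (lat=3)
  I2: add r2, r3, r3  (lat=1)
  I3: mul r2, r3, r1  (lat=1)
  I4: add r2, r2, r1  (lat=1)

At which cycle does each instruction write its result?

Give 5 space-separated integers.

Answer: 4 5 6 6 7

Derivation:
I0 add r4: issue@1 deps=(None,None) exec_start@1 write@4
I1 add r3: issue@2 deps=(None,None) exec_start@2 write@5
I2 add r2: issue@3 deps=(1,1) exec_start@5 write@6
I3 mul r2: issue@4 deps=(1,None) exec_start@5 write@6
I4 add r2: issue@5 deps=(3,None) exec_start@6 write@7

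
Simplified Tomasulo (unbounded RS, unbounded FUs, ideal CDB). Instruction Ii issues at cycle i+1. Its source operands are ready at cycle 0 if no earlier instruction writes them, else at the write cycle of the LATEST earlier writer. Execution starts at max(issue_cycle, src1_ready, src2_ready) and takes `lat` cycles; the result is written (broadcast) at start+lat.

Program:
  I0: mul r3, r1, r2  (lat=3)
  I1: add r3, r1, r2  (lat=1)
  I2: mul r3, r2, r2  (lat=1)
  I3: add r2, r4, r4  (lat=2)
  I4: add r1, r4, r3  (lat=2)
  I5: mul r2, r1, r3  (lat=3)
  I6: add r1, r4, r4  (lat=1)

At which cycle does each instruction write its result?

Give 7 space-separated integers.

I0 mul r3: issue@1 deps=(None,None) exec_start@1 write@4
I1 add r3: issue@2 deps=(None,None) exec_start@2 write@3
I2 mul r3: issue@3 deps=(None,None) exec_start@3 write@4
I3 add r2: issue@4 deps=(None,None) exec_start@4 write@6
I4 add r1: issue@5 deps=(None,2) exec_start@5 write@7
I5 mul r2: issue@6 deps=(4,2) exec_start@7 write@10
I6 add r1: issue@7 deps=(None,None) exec_start@7 write@8

Answer: 4 3 4 6 7 10 8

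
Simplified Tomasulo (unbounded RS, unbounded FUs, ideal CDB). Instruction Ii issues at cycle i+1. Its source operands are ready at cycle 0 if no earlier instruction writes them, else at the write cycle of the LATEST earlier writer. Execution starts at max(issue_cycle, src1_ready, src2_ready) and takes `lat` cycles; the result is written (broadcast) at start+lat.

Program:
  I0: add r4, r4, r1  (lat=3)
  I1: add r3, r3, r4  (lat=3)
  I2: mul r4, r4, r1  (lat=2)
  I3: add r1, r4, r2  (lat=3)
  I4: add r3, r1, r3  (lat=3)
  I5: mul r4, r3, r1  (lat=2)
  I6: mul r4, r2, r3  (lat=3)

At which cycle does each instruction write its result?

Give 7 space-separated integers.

Answer: 4 7 6 9 12 14 15

Derivation:
I0 add r4: issue@1 deps=(None,None) exec_start@1 write@4
I1 add r3: issue@2 deps=(None,0) exec_start@4 write@7
I2 mul r4: issue@3 deps=(0,None) exec_start@4 write@6
I3 add r1: issue@4 deps=(2,None) exec_start@6 write@9
I4 add r3: issue@5 deps=(3,1) exec_start@9 write@12
I5 mul r4: issue@6 deps=(4,3) exec_start@12 write@14
I6 mul r4: issue@7 deps=(None,4) exec_start@12 write@15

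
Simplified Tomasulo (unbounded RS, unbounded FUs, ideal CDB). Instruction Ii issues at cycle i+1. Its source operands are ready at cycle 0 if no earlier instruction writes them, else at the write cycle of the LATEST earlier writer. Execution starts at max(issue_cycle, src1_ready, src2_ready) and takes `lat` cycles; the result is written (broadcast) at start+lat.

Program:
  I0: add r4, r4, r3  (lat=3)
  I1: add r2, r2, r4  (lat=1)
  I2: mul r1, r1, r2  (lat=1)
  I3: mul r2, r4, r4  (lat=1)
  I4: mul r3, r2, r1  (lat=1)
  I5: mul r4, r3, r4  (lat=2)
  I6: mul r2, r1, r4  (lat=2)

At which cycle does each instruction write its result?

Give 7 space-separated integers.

I0 add r4: issue@1 deps=(None,None) exec_start@1 write@4
I1 add r2: issue@2 deps=(None,0) exec_start@4 write@5
I2 mul r1: issue@3 deps=(None,1) exec_start@5 write@6
I3 mul r2: issue@4 deps=(0,0) exec_start@4 write@5
I4 mul r3: issue@5 deps=(3,2) exec_start@6 write@7
I5 mul r4: issue@6 deps=(4,0) exec_start@7 write@9
I6 mul r2: issue@7 deps=(2,5) exec_start@9 write@11

Answer: 4 5 6 5 7 9 11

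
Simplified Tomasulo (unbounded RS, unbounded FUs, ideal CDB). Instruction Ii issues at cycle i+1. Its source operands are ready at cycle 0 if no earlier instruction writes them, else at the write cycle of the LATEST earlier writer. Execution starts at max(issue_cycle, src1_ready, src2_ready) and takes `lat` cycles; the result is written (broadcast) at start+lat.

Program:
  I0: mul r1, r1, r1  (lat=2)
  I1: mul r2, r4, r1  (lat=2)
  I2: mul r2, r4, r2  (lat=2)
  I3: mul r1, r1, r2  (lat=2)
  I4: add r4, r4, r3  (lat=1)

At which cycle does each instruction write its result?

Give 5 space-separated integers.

Answer: 3 5 7 9 6

Derivation:
I0 mul r1: issue@1 deps=(None,None) exec_start@1 write@3
I1 mul r2: issue@2 deps=(None,0) exec_start@3 write@5
I2 mul r2: issue@3 deps=(None,1) exec_start@5 write@7
I3 mul r1: issue@4 deps=(0,2) exec_start@7 write@9
I4 add r4: issue@5 deps=(None,None) exec_start@5 write@6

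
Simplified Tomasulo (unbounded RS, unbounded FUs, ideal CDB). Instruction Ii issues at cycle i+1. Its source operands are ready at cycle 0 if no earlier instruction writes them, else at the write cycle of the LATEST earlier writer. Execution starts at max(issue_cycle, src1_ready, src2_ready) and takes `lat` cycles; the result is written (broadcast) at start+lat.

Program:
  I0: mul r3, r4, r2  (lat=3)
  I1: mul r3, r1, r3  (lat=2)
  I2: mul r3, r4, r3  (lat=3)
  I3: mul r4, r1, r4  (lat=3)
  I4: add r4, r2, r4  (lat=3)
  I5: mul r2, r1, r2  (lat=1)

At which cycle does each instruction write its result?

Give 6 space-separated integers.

I0 mul r3: issue@1 deps=(None,None) exec_start@1 write@4
I1 mul r3: issue@2 deps=(None,0) exec_start@4 write@6
I2 mul r3: issue@3 deps=(None,1) exec_start@6 write@9
I3 mul r4: issue@4 deps=(None,None) exec_start@4 write@7
I4 add r4: issue@5 deps=(None,3) exec_start@7 write@10
I5 mul r2: issue@6 deps=(None,None) exec_start@6 write@7

Answer: 4 6 9 7 10 7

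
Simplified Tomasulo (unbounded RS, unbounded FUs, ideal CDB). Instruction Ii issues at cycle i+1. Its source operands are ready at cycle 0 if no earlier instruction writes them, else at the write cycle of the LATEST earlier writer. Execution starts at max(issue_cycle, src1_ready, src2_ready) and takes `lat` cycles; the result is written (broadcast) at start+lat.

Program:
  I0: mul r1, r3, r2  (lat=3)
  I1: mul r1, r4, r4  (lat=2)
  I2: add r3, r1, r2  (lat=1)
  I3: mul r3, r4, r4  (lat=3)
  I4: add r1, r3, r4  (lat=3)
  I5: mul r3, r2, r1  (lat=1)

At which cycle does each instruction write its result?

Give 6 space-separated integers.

Answer: 4 4 5 7 10 11

Derivation:
I0 mul r1: issue@1 deps=(None,None) exec_start@1 write@4
I1 mul r1: issue@2 deps=(None,None) exec_start@2 write@4
I2 add r3: issue@3 deps=(1,None) exec_start@4 write@5
I3 mul r3: issue@4 deps=(None,None) exec_start@4 write@7
I4 add r1: issue@5 deps=(3,None) exec_start@7 write@10
I5 mul r3: issue@6 deps=(None,4) exec_start@10 write@11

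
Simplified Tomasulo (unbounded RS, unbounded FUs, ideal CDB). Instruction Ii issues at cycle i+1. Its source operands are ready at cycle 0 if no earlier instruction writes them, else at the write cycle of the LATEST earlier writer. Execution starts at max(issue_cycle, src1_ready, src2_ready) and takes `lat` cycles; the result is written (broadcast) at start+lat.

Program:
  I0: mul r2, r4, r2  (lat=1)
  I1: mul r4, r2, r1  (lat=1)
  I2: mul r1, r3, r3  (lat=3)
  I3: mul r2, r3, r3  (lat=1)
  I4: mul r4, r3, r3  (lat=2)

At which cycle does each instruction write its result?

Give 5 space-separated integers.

I0 mul r2: issue@1 deps=(None,None) exec_start@1 write@2
I1 mul r4: issue@2 deps=(0,None) exec_start@2 write@3
I2 mul r1: issue@3 deps=(None,None) exec_start@3 write@6
I3 mul r2: issue@4 deps=(None,None) exec_start@4 write@5
I4 mul r4: issue@5 deps=(None,None) exec_start@5 write@7

Answer: 2 3 6 5 7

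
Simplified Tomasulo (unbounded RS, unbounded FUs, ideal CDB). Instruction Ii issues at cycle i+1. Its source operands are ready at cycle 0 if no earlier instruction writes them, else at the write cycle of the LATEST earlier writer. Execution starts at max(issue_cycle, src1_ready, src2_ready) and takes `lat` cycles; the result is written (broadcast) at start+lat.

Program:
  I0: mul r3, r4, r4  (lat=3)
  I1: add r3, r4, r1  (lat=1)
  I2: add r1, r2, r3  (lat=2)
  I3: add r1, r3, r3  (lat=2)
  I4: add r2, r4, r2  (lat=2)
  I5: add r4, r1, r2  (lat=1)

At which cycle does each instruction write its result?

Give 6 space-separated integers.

Answer: 4 3 5 6 7 8

Derivation:
I0 mul r3: issue@1 deps=(None,None) exec_start@1 write@4
I1 add r3: issue@2 deps=(None,None) exec_start@2 write@3
I2 add r1: issue@3 deps=(None,1) exec_start@3 write@5
I3 add r1: issue@4 deps=(1,1) exec_start@4 write@6
I4 add r2: issue@5 deps=(None,None) exec_start@5 write@7
I5 add r4: issue@6 deps=(3,4) exec_start@7 write@8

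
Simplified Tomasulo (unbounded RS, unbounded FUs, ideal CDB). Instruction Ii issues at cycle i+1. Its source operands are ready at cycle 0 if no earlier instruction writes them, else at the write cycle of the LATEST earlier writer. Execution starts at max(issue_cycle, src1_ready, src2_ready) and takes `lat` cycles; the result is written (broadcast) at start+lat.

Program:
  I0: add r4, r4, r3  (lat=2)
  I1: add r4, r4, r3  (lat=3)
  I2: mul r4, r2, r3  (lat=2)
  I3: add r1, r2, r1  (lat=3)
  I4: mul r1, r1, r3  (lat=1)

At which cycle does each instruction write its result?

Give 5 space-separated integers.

I0 add r4: issue@1 deps=(None,None) exec_start@1 write@3
I1 add r4: issue@2 deps=(0,None) exec_start@3 write@6
I2 mul r4: issue@3 deps=(None,None) exec_start@3 write@5
I3 add r1: issue@4 deps=(None,None) exec_start@4 write@7
I4 mul r1: issue@5 deps=(3,None) exec_start@7 write@8

Answer: 3 6 5 7 8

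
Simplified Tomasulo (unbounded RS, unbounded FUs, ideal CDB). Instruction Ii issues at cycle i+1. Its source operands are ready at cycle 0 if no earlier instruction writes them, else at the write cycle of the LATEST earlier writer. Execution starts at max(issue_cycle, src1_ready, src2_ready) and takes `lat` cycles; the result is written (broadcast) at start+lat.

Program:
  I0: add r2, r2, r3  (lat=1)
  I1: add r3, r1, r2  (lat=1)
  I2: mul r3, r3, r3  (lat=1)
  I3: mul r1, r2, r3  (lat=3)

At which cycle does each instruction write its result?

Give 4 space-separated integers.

I0 add r2: issue@1 deps=(None,None) exec_start@1 write@2
I1 add r3: issue@2 deps=(None,0) exec_start@2 write@3
I2 mul r3: issue@3 deps=(1,1) exec_start@3 write@4
I3 mul r1: issue@4 deps=(0,2) exec_start@4 write@7

Answer: 2 3 4 7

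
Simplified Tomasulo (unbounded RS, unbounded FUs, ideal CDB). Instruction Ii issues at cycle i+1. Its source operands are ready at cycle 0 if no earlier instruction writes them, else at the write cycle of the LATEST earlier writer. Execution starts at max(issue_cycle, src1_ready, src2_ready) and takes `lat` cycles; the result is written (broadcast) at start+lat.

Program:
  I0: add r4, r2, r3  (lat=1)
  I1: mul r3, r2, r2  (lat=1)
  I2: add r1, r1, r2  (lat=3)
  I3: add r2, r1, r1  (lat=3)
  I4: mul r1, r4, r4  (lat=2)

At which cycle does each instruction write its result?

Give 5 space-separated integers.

Answer: 2 3 6 9 7

Derivation:
I0 add r4: issue@1 deps=(None,None) exec_start@1 write@2
I1 mul r3: issue@2 deps=(None,None) exec_start@2 write@3
I2 add r1: issue@3 deps=(None,None) exec_start@3 write@6
I3 add r2: issue@4 deps=(2,2) exec_start@6 write@9
I4 mul r1: issue@5 deps=(0,0) exec_start@5 write@7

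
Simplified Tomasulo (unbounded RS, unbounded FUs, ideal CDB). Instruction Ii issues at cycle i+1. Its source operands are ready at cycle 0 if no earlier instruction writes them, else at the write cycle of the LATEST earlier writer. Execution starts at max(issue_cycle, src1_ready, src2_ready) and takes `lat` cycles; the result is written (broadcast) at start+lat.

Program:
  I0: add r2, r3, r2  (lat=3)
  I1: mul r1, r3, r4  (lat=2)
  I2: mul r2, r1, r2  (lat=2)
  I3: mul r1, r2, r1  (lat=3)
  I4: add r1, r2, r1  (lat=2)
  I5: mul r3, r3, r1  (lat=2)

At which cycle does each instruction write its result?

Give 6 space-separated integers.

I0 add r2: issue@1 deps=(None,None) exec_start@1 write@4
I1 mul r1: issue@2 deps=(None,None) exec_start@2 write@4
I2 mul r2: issue@3 deps=(1,0) exec_start@4 write@6
I3 mul r1: issue@4 deps=(2,1) exec_start@6 write@9
I4 add r1: issue@5 deps=(2,3) exec_start@9 write@11
I5 mul r3: issue@6 deps=(None,4) exec_start@11 write@13

Answer: 4 4 6 9 11 13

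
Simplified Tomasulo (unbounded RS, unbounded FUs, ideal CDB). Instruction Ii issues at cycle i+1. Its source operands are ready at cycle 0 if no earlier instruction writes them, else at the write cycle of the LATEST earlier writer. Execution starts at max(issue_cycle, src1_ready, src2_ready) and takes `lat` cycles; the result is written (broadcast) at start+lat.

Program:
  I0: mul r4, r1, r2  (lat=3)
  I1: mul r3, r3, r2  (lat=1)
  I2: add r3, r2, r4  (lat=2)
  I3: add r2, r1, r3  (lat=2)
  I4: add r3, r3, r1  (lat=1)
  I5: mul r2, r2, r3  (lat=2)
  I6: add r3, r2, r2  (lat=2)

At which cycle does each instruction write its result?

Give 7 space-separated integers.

Answer: 4 3 6 8 7 10 12

Derivation:
I0 mul r4: issue@1 deps=(None,None) exec_start@1 write@4
I1 mul r3: issue@2 deps=(None,None) exec_start@2 write@3
I2 add r3: issue@3 deps=(None,0) exec_start@4 write@6
I3 add r2: issue@4 deps=(None,2) exec_start@6 write@8
I4 add r3: issue@5 deps=(2,None) exec_start@6 write@7
I5 mul r2: issue@6 deps=(3,4) exec_start@8 write@10
I6 add r3: issue@7 deps=(5,5) exec_start@10 write@12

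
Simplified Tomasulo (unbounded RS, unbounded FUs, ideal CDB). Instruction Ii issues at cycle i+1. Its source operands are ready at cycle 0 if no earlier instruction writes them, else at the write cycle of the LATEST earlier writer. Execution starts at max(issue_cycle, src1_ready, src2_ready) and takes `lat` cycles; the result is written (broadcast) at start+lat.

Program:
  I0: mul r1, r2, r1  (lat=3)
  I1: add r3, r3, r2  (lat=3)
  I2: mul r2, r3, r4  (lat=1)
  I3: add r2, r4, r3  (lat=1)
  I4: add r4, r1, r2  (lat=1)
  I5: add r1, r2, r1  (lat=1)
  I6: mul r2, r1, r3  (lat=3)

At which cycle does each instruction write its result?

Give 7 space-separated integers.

Answer: 4 5 6 6 7 7 10

Derivation:
I0 mul r1: issue@1 deps=(None,None) exec_start@1 write@4
I1 add r3: issue@2 deps=(None,None) exec_start@2 write@5
I2 mul r2: issue@3 deps=(1,None) exec_start@5 write@6
I3 add r2: issue@4 deps=(None,1) exec_start@5 write@6
I4 add r4: issue@5 deps=(0,3) exec_start@6 write@7
I5 add r1: issue@6 deps=(3,0) exec_start@6 write@7
I6 mul r2: issue@7 deps=(5,1) exec_start@7 write@10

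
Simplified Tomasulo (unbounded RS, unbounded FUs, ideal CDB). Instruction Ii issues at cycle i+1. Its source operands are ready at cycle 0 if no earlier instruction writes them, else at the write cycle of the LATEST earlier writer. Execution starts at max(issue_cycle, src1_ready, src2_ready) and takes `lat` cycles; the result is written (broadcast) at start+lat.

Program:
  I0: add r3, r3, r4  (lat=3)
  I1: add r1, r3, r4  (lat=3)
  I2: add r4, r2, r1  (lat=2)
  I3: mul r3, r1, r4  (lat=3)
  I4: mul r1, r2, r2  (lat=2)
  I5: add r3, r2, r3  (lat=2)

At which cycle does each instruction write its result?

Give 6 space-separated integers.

Answer: 4 7 9 12 7 14

Derivation:
I0 add r3: issue@1 deps=(None,None) exec_start@1 write@4
I1 add r1: issue@2 deps=(0,None) exec_start@4 write@7
I2 add r4: issue@3 deps=(None,1) exec_start@7 write@9
I3 mul r3: issue@4 deps=(1,2) exec_start@9 write@12
I4 mul r1: issue@5 deps=(None,None) exec_start@5 write@7
I5 add r3: issue@6 deps=(None,3) exec_start@12 write@14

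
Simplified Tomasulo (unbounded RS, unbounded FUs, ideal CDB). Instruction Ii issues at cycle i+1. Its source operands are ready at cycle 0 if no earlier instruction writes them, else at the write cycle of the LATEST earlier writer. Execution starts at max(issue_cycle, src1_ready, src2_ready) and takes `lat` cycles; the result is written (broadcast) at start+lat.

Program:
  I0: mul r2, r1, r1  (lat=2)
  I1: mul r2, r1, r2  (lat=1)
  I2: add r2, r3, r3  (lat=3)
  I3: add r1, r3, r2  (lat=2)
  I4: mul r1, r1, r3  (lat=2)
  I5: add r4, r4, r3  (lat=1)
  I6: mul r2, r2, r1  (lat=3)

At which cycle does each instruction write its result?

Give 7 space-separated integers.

Answer: 3 4 6 8 10 7 13

Derivation:
I0 mul r2: issue@1 deps=(None,None) exec_start@1 write@3
I1 mul r2: issue@2 deps=(None,0) exec_start@3 write@4
I2 add r2: issue@3 deps=(None,None) exec_start@3 write@6
I3 add r1: issue@4 deps=(None,2) exec_start@6 write@8
I4 mul r1: issue@5 deps=(3,None) exec_start@8 write@10
I5 add r4: issue@6 deps=(None,None) exec_start@6 write@7
I6 mul r2: issue@7 deps=(2,4) exec_start@10 write@13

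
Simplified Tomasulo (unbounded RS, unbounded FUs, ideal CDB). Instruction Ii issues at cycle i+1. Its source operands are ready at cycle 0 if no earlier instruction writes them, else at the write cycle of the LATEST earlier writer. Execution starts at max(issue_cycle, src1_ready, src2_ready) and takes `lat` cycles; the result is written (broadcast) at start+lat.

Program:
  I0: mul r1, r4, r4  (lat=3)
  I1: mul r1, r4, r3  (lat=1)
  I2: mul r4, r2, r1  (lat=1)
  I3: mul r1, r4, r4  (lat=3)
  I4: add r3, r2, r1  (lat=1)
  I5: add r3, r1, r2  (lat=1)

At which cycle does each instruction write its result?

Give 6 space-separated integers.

I0 mul r1: issue@1 deps=(None,None) exec_start@1 write@4
I1 mul r1: issue@2 deps=(None,None) exec_start@2 write@3
I2 mul r4: issue@3 deps=(None,1) exec_start@3 write@4
I3 mul r1: issue@4 deps=(2,2) exec_start@4 write@7
I4 add r3: issue@5 deps=(None,3) exec_start@7 write@8
I5 add r3: issue@6 deps=(3,None) exec_start@7 write@8

Answer: 4 3 4 7 8 8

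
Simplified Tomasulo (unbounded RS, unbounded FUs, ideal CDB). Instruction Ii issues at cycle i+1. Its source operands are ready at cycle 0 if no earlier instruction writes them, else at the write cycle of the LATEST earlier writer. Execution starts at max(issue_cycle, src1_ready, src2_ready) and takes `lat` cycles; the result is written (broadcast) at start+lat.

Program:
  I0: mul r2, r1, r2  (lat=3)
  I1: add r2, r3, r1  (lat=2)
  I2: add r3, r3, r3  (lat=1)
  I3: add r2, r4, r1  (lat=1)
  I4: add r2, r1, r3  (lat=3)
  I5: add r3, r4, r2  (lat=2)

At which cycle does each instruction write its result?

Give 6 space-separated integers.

I0 mul r2: issue@1 deps=(None,None) exec_start@1 write@4
I1 add r2: issue@2 deps=(None,None) exec_start@2 write@4
I2 add r3: issue@3 deps=(None,None) exec_start@3 write@4
I3 add r2: issue@4 deps=(None,None) exec_start@4 write@5
I4 add r2: issue@5 deps=(None,2) exec_start@5 write@8
I5 add r3: issue@6 deps=(None,4) exec_start@8 write@10

Answer: 4 4 4 5 8 10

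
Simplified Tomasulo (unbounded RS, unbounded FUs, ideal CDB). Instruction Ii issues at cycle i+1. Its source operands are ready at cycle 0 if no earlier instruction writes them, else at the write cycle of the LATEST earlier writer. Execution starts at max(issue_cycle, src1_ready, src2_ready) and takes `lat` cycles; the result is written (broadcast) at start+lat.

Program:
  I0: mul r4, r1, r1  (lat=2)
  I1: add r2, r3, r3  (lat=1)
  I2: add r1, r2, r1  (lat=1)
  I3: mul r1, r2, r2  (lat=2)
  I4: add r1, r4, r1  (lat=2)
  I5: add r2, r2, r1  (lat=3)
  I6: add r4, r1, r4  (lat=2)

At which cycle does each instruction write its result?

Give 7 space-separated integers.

Answer: 3 3 4 6 8 11 10

Derivation:
I0 mul r4: issue@1 deps=(None,None) exec_start@1 write@3
I1 add r2: issue@2 deps=(None,None) exec_start@2 write@3
I2 add r1: issue@3 deps=(1,None) exec_start@3 write@4
I3 mul r1: issue@4 deps=(1,1) exec_start@4 write@6
I4 add r1: issue@5 deps=(0,3) exec_start@6 write@8
I5 add r2: issue@6 deps=(1,4) exec_start@8 write@11
I6 add r4: issue@7 deps=(4,0) exec_start@8 write@10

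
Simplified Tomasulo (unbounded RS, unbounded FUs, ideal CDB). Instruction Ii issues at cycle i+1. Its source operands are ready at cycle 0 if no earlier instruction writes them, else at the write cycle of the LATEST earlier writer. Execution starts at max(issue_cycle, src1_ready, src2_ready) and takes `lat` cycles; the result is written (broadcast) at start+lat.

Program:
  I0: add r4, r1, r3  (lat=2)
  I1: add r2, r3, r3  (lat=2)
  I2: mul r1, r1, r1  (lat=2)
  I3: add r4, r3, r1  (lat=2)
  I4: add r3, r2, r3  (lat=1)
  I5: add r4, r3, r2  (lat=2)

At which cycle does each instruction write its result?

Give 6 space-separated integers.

I0 add r4: issue@1 deps=(None,None) exec_start@1 write@3
I1 add r2: issue@2 deps=(None,None) exec_start@2 write@4
I2 mul r1: issue@3 deps=(None,None) exec_start@3 write@5
I3 add r4: issue@4 deps=(None,2) exec_start@5 write@7
I4 add r3: issue@5 deps=(1,None) exec_start@5 write@6
I5 add r4: issue@6 deps=(4,1) exec_start@6 write@8

Answer: 3 4 5 7 6 8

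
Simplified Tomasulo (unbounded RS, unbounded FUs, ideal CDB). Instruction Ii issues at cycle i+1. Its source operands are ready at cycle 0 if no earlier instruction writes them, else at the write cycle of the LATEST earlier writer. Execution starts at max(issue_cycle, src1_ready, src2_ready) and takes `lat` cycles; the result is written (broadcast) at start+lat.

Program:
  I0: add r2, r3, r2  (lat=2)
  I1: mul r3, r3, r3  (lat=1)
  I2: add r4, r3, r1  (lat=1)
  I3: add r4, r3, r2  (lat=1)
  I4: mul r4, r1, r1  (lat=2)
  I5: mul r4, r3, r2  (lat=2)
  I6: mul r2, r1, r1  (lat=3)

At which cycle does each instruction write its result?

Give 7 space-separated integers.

Answer: 3 3 4 5 7 8 10

Derivation:
I0 add r2: issue@1 deps=(None,None) exec_start@1 write@3
I1 mul r3: issue@2 deps=(None,None) exec_start@2 write@3
I2 add r4: issue@3 deps=(1,None) exec_start@3 write@4
I3 add r4: issue@4 deps=(1,0) exec_start@4 write@5
I4 mul r4: issue@5 deps=(None,None) exec_start@5 write@7
I5 mul r4: issue@6 deps=(1,0) exec_start@6 write@8
I6 mul r2: issue@7 deps=(None,None) exec_start@7 write@10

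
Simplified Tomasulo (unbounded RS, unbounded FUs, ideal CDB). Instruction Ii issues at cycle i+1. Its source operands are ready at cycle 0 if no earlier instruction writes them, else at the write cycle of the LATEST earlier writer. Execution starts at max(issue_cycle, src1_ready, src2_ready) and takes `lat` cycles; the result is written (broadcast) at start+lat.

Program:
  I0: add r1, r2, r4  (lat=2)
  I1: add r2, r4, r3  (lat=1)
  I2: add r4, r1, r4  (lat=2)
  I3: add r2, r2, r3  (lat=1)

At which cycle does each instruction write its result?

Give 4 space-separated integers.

I0 add r1: issue@1 deps=(None,None) exec_start@1 write@3
I1 add r2: issue@2 deps=(None,None) exec_start@2 write@3
I2 add r4: issue@3 deps=(0,None) exec_start@3 write@5
I3 add r2: issue@4 deps=(1,None) exec_start@4 write@5

Answer: 3 3 5 5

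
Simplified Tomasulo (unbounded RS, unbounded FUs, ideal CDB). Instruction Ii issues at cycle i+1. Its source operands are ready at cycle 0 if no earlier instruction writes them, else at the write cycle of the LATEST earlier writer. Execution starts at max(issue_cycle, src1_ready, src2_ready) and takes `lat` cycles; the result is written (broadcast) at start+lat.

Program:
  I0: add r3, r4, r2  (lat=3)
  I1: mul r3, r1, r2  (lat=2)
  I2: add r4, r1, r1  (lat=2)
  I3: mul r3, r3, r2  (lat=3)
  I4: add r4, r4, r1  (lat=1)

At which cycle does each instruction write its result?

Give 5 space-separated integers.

I0 add r3: issue@1 deps=(None,None) exec_start@1 write@4
I1 mul r3: issue@2 deps=(None,None) exec_start@2 write@4
I2 add r4: issue@3 deps=(None,None) exec_start@3 write@5
I3 mul r3: issue@4 deps=(1,None) exec_start@4 write@7
I4 add r4: issue@5 deps=(2,None) exec_start@5 write@6

Answer: 4 4 5 7 6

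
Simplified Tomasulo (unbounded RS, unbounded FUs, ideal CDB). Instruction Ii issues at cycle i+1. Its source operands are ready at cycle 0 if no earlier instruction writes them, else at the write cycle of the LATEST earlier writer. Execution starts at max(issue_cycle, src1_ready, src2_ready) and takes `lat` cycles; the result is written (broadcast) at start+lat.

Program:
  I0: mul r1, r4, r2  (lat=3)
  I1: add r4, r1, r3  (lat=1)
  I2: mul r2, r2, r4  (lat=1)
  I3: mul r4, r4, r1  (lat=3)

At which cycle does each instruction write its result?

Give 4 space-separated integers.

Answer: 4 5 6 8

Derivation:
I0 mul r1: issue@1 deps=(None,None) exec_start@1 write@4
I1 add r4: issue@2 deps=(0,None) exec_start@4 write@5
I2 mul r2: issue@3 deps=(None,1) exec_start@5 write@6
I3 mul r4: issue@4 deps=(1,0) exec_start@5 write@8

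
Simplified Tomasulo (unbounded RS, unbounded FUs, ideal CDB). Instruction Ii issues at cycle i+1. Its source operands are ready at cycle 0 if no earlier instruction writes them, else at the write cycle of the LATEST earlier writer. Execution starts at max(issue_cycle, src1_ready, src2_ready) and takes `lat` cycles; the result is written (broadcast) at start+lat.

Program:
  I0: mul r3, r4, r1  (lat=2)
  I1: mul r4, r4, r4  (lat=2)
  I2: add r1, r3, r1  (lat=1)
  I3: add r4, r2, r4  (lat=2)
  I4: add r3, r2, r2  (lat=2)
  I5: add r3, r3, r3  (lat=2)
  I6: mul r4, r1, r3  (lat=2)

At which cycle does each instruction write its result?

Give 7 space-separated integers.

Answer: 3 4 4 6 7 9 11

Derivation:
I0 mul r3: issue@1 deps=(None,None) exec_start@1 write@3
I1 mul r4: issue@2 deps=(None,None) exec_start@2 write@4
I2 add r1: issue@3 deps=(0,None) exec_start@3 write@4
I3 add r4: issue@4 deps=(None,1) exec_start@4 write@6
I4 add r3: issue@5 deps=(None,None) exec_start@5 write@7
I5 add r3: issue@6 deps=(4,4) exec_start@7 write@9
I6 mul r4: issue@7 deps=(2,5) exec_start@9 write@11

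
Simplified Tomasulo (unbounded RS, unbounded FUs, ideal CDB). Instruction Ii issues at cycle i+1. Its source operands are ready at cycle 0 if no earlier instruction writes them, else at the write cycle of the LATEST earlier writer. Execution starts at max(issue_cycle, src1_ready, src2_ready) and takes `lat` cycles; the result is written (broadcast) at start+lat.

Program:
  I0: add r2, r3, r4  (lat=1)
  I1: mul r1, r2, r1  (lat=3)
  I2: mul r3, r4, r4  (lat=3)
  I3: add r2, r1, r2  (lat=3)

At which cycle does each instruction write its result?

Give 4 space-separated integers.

I0 add r2: issue@1 deps=(None,None) exec_start@1 write@2
I1 mul r1: issue@2 deps=(0,None) exec_start@2 write@5
I2 mul r3: issue@3 deps=(None,None) exec_start@3 write@6
I3 add r2: issue@4 deps=(1,0) exec_start@5 write@8

Answer: 2 5 6 8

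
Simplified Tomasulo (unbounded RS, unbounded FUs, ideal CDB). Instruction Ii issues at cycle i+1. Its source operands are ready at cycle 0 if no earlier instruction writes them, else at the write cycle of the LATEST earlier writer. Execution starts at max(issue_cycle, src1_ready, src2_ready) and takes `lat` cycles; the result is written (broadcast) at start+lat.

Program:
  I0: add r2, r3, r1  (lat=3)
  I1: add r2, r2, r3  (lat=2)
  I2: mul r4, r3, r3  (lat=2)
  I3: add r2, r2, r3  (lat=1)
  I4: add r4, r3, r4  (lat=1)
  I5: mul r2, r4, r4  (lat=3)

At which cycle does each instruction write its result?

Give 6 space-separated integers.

I0 add r2: issue@1 deps=(None,None) exec_start@1 write@4
I1 add r2: issue@2 deps=(0,None) exec_start@4 write@6
I2 mul r4: issue@3 deps=(None,None) exec_start@3 write@5
I3 add r2: issue@4 deps=(1,None) exec_start@6 write@7
I4 add r4: issue@5 deps=(None,2) exec_start@5 write@6
I5 mul r2: issue@6 deps=(4,4) exec_start@6 write@9

Answer: 4 6 5 7 6 9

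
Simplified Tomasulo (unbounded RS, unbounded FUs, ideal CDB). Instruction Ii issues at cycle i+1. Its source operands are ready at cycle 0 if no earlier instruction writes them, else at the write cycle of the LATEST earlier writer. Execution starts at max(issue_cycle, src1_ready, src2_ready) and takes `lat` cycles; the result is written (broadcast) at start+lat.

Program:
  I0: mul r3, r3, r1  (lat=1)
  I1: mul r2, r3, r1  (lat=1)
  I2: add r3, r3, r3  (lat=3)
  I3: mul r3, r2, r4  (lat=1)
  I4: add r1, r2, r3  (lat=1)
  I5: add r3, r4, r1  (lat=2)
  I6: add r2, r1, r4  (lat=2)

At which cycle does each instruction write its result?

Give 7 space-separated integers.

Answer: 2 3 6 5 6 8 9

Derivation:
I0 mul r3: issue@1 deps=(None,None) exec_start@1 write@2
I1 mul r2: issue@2 deps=(0,None) exec_start@2 write@3
I2 add r3: issue@3 deps=(0,0) exec_start@3 write@6
I3 mul r3: issue@4 deps=(1,None) exec_start@4 write@5
I4 add r1: issue@5 deps=(1,3) exec_start@5 write@6
I5 add r3: issue@6 deps=(None,4) exec_start@6 write@8
I6 add r2: issue@7 deps=(4,None) exec_start@7 write@9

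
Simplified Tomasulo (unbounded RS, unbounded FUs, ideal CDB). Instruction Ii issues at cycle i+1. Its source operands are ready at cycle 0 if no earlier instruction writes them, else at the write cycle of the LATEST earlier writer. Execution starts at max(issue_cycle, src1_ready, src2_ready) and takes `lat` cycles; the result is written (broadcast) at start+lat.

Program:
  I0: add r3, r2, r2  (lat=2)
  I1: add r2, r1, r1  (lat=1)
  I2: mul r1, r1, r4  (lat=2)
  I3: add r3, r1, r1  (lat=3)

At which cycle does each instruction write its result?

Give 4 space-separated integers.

I0 add r3: issue@1 deps=(None,None) exec_start@1 write@3
I1 add r2: issue@2 deps=(None,None) exec_start@2 write@3
I2 mul r1: issue@3 deps=(None,None) exec_start@3 write@5
I3 add r3: issue@4 deps=(2,2) exec_start@5 write@8

Answer: 3 3 5 8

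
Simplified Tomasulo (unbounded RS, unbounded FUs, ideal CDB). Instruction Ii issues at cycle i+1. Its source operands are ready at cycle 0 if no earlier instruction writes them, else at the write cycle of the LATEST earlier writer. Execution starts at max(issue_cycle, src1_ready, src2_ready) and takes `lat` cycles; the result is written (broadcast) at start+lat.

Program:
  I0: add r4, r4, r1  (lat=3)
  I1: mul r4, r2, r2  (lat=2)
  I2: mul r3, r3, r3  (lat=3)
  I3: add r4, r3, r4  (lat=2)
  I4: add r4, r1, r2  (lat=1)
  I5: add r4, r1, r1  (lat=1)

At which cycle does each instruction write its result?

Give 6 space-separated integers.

Answer: 4 4 6 8 6 7

Derivation:
I0 add r4: issue@1 deps=(None,None) exec_start@1 write@4
I1 mul r4: issue@2 deps=(None,None) exec_start@2 write@4
I2 mul r3: issue@3 deps=(None,None) exec_start@3 write@6
I3 add r4: issue@4 deps=(2,1) exec_start@6 write@8
I4 add r4: issue@5 deps=(None,None) exec_start@5 write@6
I5 add r4: issue@6 deps=(None,None) exec_start@6 write@7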